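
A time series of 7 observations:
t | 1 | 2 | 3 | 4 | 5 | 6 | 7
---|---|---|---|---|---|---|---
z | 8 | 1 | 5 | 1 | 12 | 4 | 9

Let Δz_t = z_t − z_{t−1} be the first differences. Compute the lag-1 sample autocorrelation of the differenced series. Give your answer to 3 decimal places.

-0.745

First differences Δz: -7, 4, -4, 11, -8, 5
Mean of differences = 0.1667
Numerator Σ(Δz_t−Δz̄)(Δz_{t+1}−Δz̄) = -216.5278
Denominator Σ(Δz_t−Δz̄)² = 290.8333
r_1(Δz) = -216.5278 / 290.8333 = -0.745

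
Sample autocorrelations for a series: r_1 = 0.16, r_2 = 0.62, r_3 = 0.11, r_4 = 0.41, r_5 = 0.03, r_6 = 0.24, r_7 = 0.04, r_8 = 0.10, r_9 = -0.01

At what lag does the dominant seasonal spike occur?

2

The largest autocorrelation is r_2 = 0.62, with weaker echoes at lags 4 (0.41) and 6 (0.24); the remaining lags stay at or below 0.16.
The dominant spike at lag 2 indicates a seasonal period of 2.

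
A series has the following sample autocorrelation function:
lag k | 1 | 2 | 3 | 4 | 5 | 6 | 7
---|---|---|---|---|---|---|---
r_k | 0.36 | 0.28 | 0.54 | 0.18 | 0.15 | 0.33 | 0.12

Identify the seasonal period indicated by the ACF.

The largest autocorrelation is r_3 = 0.54; the remaining lags stay at or below 0.36. The elevated value at lag 1 (0.36), dropping to 0.28 at lag 2, reflects decaying short-term dependence rather than seasonality.
The dominant spike at lag 3 indicates a seasonal period of 3.

3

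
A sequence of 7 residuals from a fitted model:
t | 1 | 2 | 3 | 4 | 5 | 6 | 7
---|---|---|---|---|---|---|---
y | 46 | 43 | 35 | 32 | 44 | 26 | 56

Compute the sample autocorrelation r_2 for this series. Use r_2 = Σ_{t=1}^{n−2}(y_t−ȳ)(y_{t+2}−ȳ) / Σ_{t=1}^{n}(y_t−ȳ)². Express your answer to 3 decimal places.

0.174

Mean ȳ = (46 + 43 + 35 + 32 + 44 + 26 + 56)/7 = 40.2857
Deviations from mean: 5.7143, 2.7143, -5.2857, -8.2857, 3.7143, -14.2857, 15.7143
Numerator Σ_{t=1}^{5}(y_t−ȳ)(y_{t+2}−ȳ) = 104.4082
Denominator Σ(y_t−ȳ)² = 601.4286
r_2 = 104.4082 / 601.4286 = 0.174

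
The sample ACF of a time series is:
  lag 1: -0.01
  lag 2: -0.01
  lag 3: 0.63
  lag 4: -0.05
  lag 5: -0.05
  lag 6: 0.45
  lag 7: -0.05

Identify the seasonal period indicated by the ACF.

The largest autocorrelation is r_3 = 0.63, with a weaker echo at lag 6 (0.45); the remaining lags stay at or below -0.01.
The dominant spike at lag 3 indicates a seasonal period of 3.

3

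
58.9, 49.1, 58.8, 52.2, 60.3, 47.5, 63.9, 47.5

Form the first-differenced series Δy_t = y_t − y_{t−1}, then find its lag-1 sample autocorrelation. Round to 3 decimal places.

First differences Δy: -9.8, 9.7, -6.6, 8.1, -12.8, 16.4, -16.4
Mean of differences = -1.6286
Numerator Σ(Δy_t−Δȳ)(Δy_{t+1}−Δȳ) = -773.6494
Denominator Σ(Δy_t−Δȳ)² = 982.4943
r_1(Δy) = -773.6494 / 982.4943 = -0.787

-0.787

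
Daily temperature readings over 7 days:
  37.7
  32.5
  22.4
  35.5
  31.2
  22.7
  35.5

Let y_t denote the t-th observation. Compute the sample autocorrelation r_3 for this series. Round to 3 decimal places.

0.528

Mean ȳ = (37.7 + 32.5 + 22.4 + 35.5 + 31.2 + 22.7 + 35.5)/7 = 31.0714
Deviations from mean: 6.6286, 1.4286, -8.6714, 4.4286, 0.1286, -8.3714, 4.4286
Numerator Σ_{t=1}^{4}(y_t−ȳ)(y_{t+3}−ȳ) = 121.7433
Denominator Σ(y_t−ȳ)² = 230.4943
r_3 = 121.7433 / 230.4943 = 0.528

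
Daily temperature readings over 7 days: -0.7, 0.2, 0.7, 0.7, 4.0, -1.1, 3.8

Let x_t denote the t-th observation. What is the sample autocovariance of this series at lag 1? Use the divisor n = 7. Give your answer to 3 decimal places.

Mean x̄ = (-0.7 + 0.2 + 0.7 + 0.7 + 4.0 − 1.1 + 3.8)/7 = 1.0857
Σ_{t=1}^{6}(x_t−x̄)(x_{t+1}−x̄) = -11.3545
γ_1 = -11.3545 / 7 = -1.622

-1.622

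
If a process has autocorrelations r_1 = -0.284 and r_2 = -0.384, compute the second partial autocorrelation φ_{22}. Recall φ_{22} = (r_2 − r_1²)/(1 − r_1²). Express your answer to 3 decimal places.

-0.505

φ_{22} = (r_2 − r_1²) / (1 − r_1²)
r_1² = (-0.284)² = 0.080656
Numerator = -0.384 − 0.0807 = -0.4647; denominator = 1 − 0.0807 = 0.9193
φ_{22} = -0.4647 / 0.9193 = -0.505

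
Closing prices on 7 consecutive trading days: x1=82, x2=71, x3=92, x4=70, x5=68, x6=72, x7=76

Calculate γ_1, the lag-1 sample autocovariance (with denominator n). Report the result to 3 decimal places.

-18.146

Mean x̄ = (82 + 71 + 92 + 70 + 68 + 72 + 76)/7 = 75.8571
Deviations: 6.1429, -4.8571, 16.1429, -5.8571, -7.8571, -3.8571, 0.1429
Σ_{t=1}^{6}(x_t−x̄)(x_{t+1}−x̄) = -127.0204
γ_1 = -127.0204 / 7 = -18.146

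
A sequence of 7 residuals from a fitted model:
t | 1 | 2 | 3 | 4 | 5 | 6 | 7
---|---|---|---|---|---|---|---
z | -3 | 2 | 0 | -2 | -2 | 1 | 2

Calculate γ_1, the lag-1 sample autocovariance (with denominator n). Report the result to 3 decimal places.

Mean z̄ = (-3 + 2 + 0 − 2 − 2 + 1 + 2)/7 = -0.2857
Σ_{t=1}^{6}(z_t−z̄)(z_{t+1}−z̄) = -2.3673
γ_1 = -2.3673 / 7 = -0.338

-0.338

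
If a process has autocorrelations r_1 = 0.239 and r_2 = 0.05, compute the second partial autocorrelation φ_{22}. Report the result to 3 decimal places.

φ_{22} = (r_2 − r_1²) / (1 − r_1²)
r_1² = (0.239)² = 0.057121
Numerator = 0.05 − 0.0571 = -0.0071; denominator = 1 − 0.0571 = 0.9429
φ_{22} = -0.0071 / 0.9429 = -0.008

-0.008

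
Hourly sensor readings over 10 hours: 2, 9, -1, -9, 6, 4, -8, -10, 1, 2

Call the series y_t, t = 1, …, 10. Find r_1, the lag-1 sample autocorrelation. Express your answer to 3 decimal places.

0.064

Mean ȳ = (2 + 9 − 1 − 9 + 6 + 4 − 8 − 10 + 1 + 2)/10 = -0.4000
Numerator Σ_{t=1}^{9}(y_t−ȳ)(y_{t+1}−ȳ) = 24.6400
Denominator Σ(y_t−ȳ)² = 386.4000
r_1 = 24.6400 / 386.4000 = 0.064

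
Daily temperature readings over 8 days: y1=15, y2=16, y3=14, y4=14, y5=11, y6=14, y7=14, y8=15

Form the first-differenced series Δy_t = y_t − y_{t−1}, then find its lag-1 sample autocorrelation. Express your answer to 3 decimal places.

First differences Δy: 1, -2, 0, -3, 3, 0, 1
Mean of differences = 0.0000
Numerator Σ(Δy_t−Δȳ)(Δy_{t+1}−Δȳ) = -11.0000
Denominator Σ(Δy_t−Δȳ)² = 24.0000
r_1(Δy) = -11.0000 / 24.0000 = -0.458

-0.458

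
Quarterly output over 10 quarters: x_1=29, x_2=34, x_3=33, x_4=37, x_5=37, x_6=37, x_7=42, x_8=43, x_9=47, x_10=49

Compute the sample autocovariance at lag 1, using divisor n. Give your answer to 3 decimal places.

Mean x̄ = (29 + 34 + 33 + 37 + 37 + 37 + 42 + 43 + 47 + 49)/10 = 38.8000
Σ_{t=1}^{9}(x_t−x̄)(x_{t+1}−x̄) = 217.5600
γ_1 = 217.5600 / 10 = 21.756

21.756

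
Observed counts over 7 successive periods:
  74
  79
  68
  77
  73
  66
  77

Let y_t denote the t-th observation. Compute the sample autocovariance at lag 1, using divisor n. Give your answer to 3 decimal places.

-10.190

Mean ȳ = (74 + 79 + 68 + 77 + 73 + 66 + 77)/7 = 73.4286
Deviations: 0.5714, 5.5714, -5.4286, 3.5714, -0.4286, -7.4286, 3.5714
Σ_{t=1}^{6}(y_t−ȳ)(y_{t+1}−ȳ) = -71.3265
γ_1 = -71.3265 / 7 = -10.190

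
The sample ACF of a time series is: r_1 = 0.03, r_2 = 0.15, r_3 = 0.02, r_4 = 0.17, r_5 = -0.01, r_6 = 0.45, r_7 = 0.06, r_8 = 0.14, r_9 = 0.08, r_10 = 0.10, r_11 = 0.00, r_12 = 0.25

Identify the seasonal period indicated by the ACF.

The largest autocorrelation is r_6 = 0.45, with a weaker echo at lag 12 (0.25); the remaining lags stay at or below 0.17.
The dominant spike at lag 6 indicates a seasonal period of 6.

6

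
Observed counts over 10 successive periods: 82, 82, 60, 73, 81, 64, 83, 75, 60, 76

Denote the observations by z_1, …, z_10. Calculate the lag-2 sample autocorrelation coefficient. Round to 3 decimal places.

Mean z̄ = (82 + 82 + 60 + 73 + 81 + 64 + 83 + 75 + 60 + 76)/10 = 73.6000
Numerator Σ_{t=1}^{8}(z_t−z̄)(z_{t+2}−z̄) = -282.5200
Denominator Σ(z_t−z̄)² = 754.4000
r_2 = -282.5200 / 754.4000 = -0.374

-0.374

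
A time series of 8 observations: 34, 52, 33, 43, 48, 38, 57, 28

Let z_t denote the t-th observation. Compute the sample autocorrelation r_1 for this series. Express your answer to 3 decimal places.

-0.641

Mean z̄ = (34 + 52 + 33 + 43 + 48 + 38 + 57 + 28)/8 = 41.6250
Deviations from mean: -7.6250, 10.3750, -8.6250, 1.3750, 6.3750, -3.6250, 15.3750, -13.6250
Numerator Σ_{t=1}^{7}(z_t−z̄)(z_{t+1}−z̄) = -460.0156
Denominator Σ(z_t−z̄)² = 717.8750
r_1 = -460.0156 / 717.8750 = -0.641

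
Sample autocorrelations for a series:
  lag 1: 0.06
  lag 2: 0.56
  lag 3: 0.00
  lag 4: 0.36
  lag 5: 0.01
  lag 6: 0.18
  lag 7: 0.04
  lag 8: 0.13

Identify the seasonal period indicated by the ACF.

2

The largest autocorrelation is r_2 = 0.56, with weaker echoes at lags 4 (0.36) and 6 (0.18); the remaining lags stay at or below 0.13.
The dominant spike at lag 2 indicates a seasonal period of 2.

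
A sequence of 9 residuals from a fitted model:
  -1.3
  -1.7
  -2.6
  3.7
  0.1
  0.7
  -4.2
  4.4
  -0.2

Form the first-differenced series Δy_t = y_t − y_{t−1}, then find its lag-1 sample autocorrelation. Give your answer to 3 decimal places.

First differences Δy: -0.4, -0.9, 6.3, -3.6, 0.6, -4.9, 8.6, -4.6
Mean of differences = 0.1375
Numerator Σ(Δy_t−Δȳ)(Δy_{t+1}−Δȳ) = -115.6477
Denominator Σ(Δy_t−Δȳ)² = 172.9588
r_1(Δy) = -115.6477 / 172.9588 = -0.669

-0.669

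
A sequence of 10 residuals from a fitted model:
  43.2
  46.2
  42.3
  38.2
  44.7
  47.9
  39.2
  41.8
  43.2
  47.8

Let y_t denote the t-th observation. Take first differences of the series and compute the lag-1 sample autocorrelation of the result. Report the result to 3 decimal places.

-0.207

First differences Δy: 3.0, -3.9, -4.1, 6.5, 3.2, -8.7, 2.6, 1.4, 4.6
Mean of differences = 0.5111
Numerator Σ(Δy_t−Δȳ)(Δy_{t+1}−Δȳ) = -40.6679
Denominator Σ(Δy_t−Δȳ)² = 196.7289
r_1(Δy) = -40.6679 / 196.7289 = -0.207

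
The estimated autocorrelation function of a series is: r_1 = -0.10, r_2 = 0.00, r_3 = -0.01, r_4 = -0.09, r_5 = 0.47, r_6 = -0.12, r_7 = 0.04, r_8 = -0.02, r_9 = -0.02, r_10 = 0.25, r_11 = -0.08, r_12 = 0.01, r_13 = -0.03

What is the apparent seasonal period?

The largest autocorrelation is r_5 = 0.47, with a weaker echo at lag 10 (0.25); the remaining lags stay at or below 0.04.
The dominant spike at lag 5 indicates a seasonal period of 5.

5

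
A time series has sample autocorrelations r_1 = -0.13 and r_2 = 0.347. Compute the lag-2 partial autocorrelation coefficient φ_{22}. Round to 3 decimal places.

φ_{22} = (r_2 − r_1²) / (1 − r_1²)
r_1² = (-0.13)² = 0.0169
Numerator = 0.347 − 0.0169 = 0.3301; denominator = 1 − 0.0169 = 0.9831
φ_{22} = 0.3301 / 0.9831 = 0.336

0.336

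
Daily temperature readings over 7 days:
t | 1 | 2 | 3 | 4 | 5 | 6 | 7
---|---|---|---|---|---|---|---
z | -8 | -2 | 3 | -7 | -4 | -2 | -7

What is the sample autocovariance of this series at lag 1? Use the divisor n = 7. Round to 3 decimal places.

-3.166

Mean z̄ = (-8 − 2 + 3 − 7 − 4 − 2 − 7)/7 = -3.8571
Deviations: -4.1429, 1.8571, 6.8571, -3.1429, -0.1429, 1.8571, -3.1429
Σ_{t=1}^{6}(z_t−z̄)(z_{t+1}−z̄) = -22.1633
γ_1 = -22.1633 / 7 = -3.166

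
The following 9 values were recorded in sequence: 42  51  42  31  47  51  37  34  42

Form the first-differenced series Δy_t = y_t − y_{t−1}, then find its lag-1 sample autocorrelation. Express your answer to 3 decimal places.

First differences Δy: 9, -9, -11, 16, 4, -14, -3, 8
Mean of differences = 0.0000
Numerator Σ(Δy_t−Δȳ)(Δy_{t+1}−Δȳ) = -132.0000
Denominator Σ(Δy_t−Δȳ)² = 824.0000
r_1(Δy) = -132.0000 / 824.0000 = -0.160

-0.160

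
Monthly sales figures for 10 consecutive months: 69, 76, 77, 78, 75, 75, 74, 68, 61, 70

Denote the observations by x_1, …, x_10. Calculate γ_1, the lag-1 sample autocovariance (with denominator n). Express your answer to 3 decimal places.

Mean x̄ = (69 + 76 + 77 + 78 + 75 + 75 + 74 + 68 + 61 + 70)/10 = 72.3000
Σ_{t=1}^{9}(x_t−x̄)(x_{t+1}−x̄) = 126.5100
γ_1 = 126.5100 / 10 = 12.651

12.651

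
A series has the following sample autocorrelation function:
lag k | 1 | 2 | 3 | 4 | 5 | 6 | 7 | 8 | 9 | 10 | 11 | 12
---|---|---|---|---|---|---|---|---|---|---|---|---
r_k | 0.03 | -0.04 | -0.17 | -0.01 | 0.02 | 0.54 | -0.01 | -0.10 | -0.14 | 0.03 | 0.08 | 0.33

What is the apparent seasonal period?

The largest autocorrelation is r_6 = 0.54, with a weaker echo at lag 12 (0.33); the remaining lags stay at or below 0.08.
The dominant spike at lag 6 indicates a seasonal period of 6.

6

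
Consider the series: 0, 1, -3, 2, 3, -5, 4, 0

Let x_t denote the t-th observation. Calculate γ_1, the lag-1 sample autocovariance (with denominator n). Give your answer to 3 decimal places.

Mean x̄ = (0 + 1 − 3 + 2 + 3 − 5 + 4 + 0)/8 = 0.2500
Σ_{t=1}^{7}(x_t−x̄)(x_{t+1}−x̄) = -38.5625
γ_1 = -38.5625 / 8 = -4.820

-4.820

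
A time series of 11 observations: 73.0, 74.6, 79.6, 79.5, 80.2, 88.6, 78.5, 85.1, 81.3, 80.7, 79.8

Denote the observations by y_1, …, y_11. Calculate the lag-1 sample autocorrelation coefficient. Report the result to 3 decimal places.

Mean ȳ = (73.0 + 74.6 + 79.6 + 79.5 + 80.2 + 88.6 + 78.5 + 85.1 + 81.3 + 80.7 + 79.8)/11 = 80.0818
Numerator Σ_{t=1}^{10}(y_t−ȳ)(y_{t+1}−ȳ) = 27.9606
Denominator Σ(y_t−ȳ)² = 182.9764
r_1 = 27.9606 / 182.9764 = 0.153

0.153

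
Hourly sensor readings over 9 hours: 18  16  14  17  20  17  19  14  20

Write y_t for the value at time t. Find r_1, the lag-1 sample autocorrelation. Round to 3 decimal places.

-0.303

Mean ȳ = (18 + 16 + 14 + 17 + 20 + 17 + 19 + 14 + 20)/9 = 17.2222
Numerator Σ_{t=1}^{8}(y_t−ȳ)(y_{t+1}−ȳ) = -12.6049
Denominator Σ(y_t−ȳ)² = 41.5556
r_1 = -12.6049 / 41.5556 = -0.303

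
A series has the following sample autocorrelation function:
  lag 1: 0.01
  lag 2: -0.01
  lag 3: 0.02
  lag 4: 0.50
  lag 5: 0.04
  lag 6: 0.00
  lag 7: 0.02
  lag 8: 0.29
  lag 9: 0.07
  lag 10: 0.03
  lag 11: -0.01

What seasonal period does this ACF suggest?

4

The largest autocorrelation is r_4 = 0.50, with a weaker echo at lag 8 (0.29); the remaining lags stay at or below 0.07.
The dominant spike at lag 4 indicates a seasonal period of 4.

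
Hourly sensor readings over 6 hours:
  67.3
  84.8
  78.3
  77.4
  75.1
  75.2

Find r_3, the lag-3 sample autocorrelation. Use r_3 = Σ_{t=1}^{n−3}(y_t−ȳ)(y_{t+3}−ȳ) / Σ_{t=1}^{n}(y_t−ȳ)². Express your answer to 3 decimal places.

-0.138

Mean ȳ = (67.3 + 84.8 + 78.3 + 77.4 + 75.1 + 75.2)/6 = 76.3500
Deviations from mean: -9.0500, 8.4500, 1.9500, 1.0500, -1.2500, -1.1500
Numerator Σ_{t=1}^{3}(y_t−ȳ)(y_{t+3}−ȳ) = -22.3075
Denominator Σ(y_t−ȳ)² = 161.0950
r_3 = -22.3075 / 161.0950 = -0.138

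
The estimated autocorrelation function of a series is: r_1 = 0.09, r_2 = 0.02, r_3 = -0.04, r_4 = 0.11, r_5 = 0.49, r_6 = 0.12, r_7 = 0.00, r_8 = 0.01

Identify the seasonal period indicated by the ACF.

The largest autocorrelation is r_5 = 0.49; the remaining lags stay at or below 0.12.
The dominant spike at lag 5 indicates a seasonal period of 5.

5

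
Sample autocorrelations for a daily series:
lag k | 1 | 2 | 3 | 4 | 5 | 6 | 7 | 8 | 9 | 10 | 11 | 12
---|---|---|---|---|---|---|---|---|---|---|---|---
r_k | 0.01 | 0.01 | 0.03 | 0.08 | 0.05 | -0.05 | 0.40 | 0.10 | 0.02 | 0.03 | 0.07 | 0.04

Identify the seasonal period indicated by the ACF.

The largest autocorrelation is r_7 = 0.40; the remaining lags stay at or below 0.10.
The dominant spike at lag 7 indicates a seasonal period of 7.

7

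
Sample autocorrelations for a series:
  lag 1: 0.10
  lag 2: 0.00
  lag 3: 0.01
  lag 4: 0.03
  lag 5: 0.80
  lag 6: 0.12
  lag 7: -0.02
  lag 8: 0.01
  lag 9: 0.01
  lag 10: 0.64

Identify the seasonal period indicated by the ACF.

5

The largest autocorrelation is r_5 = 0.80, with a weaker echo at lag 10 (0.64); the remaining lags stay at or below 0.12.
The dominant spike at lag 5 indicates a seasonal period of 5.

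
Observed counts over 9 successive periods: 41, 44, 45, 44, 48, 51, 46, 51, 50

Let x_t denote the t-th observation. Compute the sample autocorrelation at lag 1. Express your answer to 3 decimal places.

0.349

Mean x̄ = (41 + 44 + 45 + 44 + 48 + 51 + 46 + 51 + 50)/9 = 46.6667
Numerator Σ_{t=1}^{8}(x_t−x̄)(x_{t+1}−x̄) = 34.8889
Denominator Σ(x_t−x̄)² = 100.0000
r_1 = 34.8889 / 100.0000 = 0.349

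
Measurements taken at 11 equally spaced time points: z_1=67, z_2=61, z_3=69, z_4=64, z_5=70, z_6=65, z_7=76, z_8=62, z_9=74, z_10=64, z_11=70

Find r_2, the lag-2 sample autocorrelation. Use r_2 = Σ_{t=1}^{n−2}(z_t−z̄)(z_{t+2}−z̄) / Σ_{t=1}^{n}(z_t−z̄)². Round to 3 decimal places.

0.690

Mean z̄ = (67 + 61 + 69 + 64 + 70 + 65 + 76 + 62 + 74 + 64 + 70)/11 = 67.4545
Numerator Σ_{t=1}^{9}(z_t−z̄)(z_{t+2}−z̄) = 160.5868
Denominator Σ(z_t−z̄)² = 232.7273
r_2 = 160.5868 / 232.7273 = 0.690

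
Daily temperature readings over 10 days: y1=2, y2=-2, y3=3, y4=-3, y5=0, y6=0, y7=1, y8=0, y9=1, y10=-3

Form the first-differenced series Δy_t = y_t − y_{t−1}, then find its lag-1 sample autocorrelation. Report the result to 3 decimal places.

-0.711

First differences Δy: -4, 5, -6, 3, 0, 1, -1, 1, -4
Mean of differences = -0.5556
Numerator Σ(Δy_t−Δȳ)(Δy_{t+1}−Δȳ) = -72.6420
Denominator Σ(Δy_t−Δȳ)² = 102.2222
r_1(Δy) = -72.6420 / 102.2222 = -0.711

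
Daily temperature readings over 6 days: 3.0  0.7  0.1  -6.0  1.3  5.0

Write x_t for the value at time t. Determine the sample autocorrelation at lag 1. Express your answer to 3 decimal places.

Mean x̄ = (3.0 + 0.7 + 0.1 − 6.0 + 1.3 + 5.0)/6 = 0.6833
Deviations from mean: 2.3167, 0.0167, -0.5833, -6.6833, 0.6167, 4.3167
Numerator Σ_{t=1}^{5}(x_t−x̄)(x_{t+1}−x̄) = 2.4681
Denominator Σ(x_t−x̄)² = 69.3883
r_1 = 2.4681 / 69.3883 = 0.036

0.036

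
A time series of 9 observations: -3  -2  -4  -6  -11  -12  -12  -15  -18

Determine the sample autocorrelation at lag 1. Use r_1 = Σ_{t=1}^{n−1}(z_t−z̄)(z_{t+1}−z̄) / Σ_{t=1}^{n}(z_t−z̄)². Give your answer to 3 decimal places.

0.672

Mean z̄ = (-3 − 2 − 4 − 6 − 11 − 12 − 12 − 15 − 18)/9 = -9.2222
Numerator Σ_{t=1}^{8}(z_t−z̄)(z_{t+1}−z̄) = 173.1728
Denominator Σ(z_t−z̄)² = 257.5556
r_1 = 173.1728 / 257.5556 = 0.672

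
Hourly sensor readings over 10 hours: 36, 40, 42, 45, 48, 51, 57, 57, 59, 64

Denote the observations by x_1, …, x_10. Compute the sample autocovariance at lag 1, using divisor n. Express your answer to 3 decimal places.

Mean x̄ = (36 + 40 + 42 + 45 + 48 + 51 + 57 + 57 + 59 + 64)/10 = 49.9000
Σ_{t=1}^{9}(x_t−x̄)(x_{t+1}−x̄) = 512.8900
γ_1 = 512.8900 / 10 = 51.289

51.289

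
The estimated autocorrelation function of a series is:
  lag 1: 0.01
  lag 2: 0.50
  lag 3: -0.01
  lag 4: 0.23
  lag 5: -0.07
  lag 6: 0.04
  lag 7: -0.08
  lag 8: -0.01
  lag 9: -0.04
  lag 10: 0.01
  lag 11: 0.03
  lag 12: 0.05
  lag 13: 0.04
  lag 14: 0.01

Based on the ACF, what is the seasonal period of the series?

The largest autocorrelation is r_2 = 0.50, with a weaker echo at lag 4 (0.23); the remaining lags stay at or below 0.05.
The dominant spike at lag 2 indicates a seasonal period of 2.

2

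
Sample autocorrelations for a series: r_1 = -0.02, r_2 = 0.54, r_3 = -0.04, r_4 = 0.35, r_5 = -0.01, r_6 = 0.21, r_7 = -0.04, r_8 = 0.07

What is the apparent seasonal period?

The largest autocorrelation is r_2 = 0.54, with weaker echoes at lags 4 (0.35) and 6 (0.21); the remaining lags stay at or below 0.07.
The dominant spike at lag 2 indicates a seasonal period of 2.

2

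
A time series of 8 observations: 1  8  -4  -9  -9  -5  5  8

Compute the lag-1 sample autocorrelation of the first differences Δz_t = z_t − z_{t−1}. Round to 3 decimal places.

First differences Δz: 7, -12, -5, 0, 4, 10, 3
Mean of differences = 1.0000
Numerator Σ(Δz_t−Δz̄)(Δz_{t+1}−Δz̄) = 48.0000
Denominator Σ(Δz_t−Δz̄)² = 336.0000
r_1(Δz) = 48.0000 / 336.0000 = 0.143

0.143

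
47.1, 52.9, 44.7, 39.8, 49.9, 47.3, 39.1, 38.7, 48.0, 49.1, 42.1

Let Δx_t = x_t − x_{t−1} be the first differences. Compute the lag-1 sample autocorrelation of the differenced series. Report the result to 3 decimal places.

-0.142

First differences Δx: 5.8, -8.2, -4.9, 10.1, -2.6, -8.2, -0.4, 9.3, 1.1, -7.0
Mean of differences = -0.5000
Numerator Σ(Δx_t−Δx̄)(Δx_{t+1}−Δx̄) = -61.8700
Denominator Σ(Δx_t−Δx̄)² = 435.2600
r_1(Δx) = -61.8700 / 435.2600 = -0.142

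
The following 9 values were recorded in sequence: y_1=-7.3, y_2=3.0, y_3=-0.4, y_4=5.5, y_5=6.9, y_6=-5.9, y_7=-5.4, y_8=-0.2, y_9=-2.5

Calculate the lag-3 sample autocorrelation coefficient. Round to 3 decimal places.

Mean ȳ = (-7.3 + 3.0 − 0.4 + 5.5 + 6.9 − 5.9 − 5.4 − 0.2 − 2.5)/9 = -0.7000
Σ(y_t−ȳ)(y_{t+3}−ȳ) = (-40.9200) + (28.1200) + (-1.5600) + (-29.1400) + (3.8000) + (9.3600) = -30.3400
Denominator Σ(y_t−ȳ)² = 206.1600
r_3 = -30.3400 / 206.1600 = -0.147

-0.147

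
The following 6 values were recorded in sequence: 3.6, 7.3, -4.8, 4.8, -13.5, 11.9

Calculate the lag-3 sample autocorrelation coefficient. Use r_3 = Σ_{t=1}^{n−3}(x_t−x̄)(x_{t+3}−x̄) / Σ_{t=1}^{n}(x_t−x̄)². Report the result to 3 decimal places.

-0.345

Mean x̄ = (3.6 + 7.3 − 4.8 + 4.8 − 13.5 + 11.9)/6 = 1.5500
Deviations from mean: 2.0500, 5.7500, -6.3500, 3.2500, -15.0500, 10.3500
Numerator Σ_{t=1}^{3}(x_t−x̄)(x_{t+3}−x̄) = -145.5975
Denominator Σ(x_t−x̄)² = 421.7750
r_3 = -145.5975 / 421.7750 = -0.345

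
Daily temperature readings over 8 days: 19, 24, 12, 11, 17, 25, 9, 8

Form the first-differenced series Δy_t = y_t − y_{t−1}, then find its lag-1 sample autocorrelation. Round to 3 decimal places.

First differences Δy: 5, -12, -1, 6, 8, -16, -1
Mean of differences = -1.5714
Numerator Σ(Δy_t−Δȳ)(Δy_{t+1}−Δȳ) = -144.0408
Denominator Σ(Δy_t−Δȳ)² = 509.7143
r_1(Δy) = -144.0408 / 509.7143 = -0.283

-0.283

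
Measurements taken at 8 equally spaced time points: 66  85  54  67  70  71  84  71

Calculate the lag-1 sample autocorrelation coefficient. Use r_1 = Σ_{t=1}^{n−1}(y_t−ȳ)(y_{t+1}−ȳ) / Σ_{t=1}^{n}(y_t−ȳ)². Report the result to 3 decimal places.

Mean ȳ = (66 + 85 + 54 + 67 + 70 + 71 + 84 + 71)/8 = 71.0000
Deviations from mean: -5.0000, 14.0000, -17.0000, -4.0000, -1.0000, 0.0000, 13.0000, 0.0000
Σ(y_t−ȳ)(y_{t+1}−ȳ) = (-70.0000) + (-238.0000) + (68.0000) + (4.0000) + (0.0000) + (0.0000) + (0.0000) = -236.0000
Denominator Σ(y_t−ȳ)² = 696.0000
r_1 = -236.0000 / 696.0000 = -0.339

-0.339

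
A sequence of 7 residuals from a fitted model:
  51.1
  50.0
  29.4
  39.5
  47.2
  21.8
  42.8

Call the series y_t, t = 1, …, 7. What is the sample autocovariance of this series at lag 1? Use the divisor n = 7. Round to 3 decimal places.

Mean ȳ = (51.1 + 50.0 + 29.4 + 39.5 + 47.2 + 21.8 + 42.8)/7 = 40.2571
Deviations: 10.8429, 9.7429, -10.8571, -0.7571, 6.9429, -18.4571, 2.5429
Σ_{t=1}^{6}(y_t−ȳ)(y_{t+1}−ȳ) = -172.2547
γ_1 = -172.2547 / 7 = -24.608

-24.608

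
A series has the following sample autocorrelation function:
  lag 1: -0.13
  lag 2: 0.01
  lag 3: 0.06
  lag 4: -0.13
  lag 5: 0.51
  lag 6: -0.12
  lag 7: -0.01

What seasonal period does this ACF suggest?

5

The largest autocorrelation is r_5 = 0.51; the remaining lags stay at or below 0.06.
The dominant spike at lag 5 indicates a seasonal period of 5.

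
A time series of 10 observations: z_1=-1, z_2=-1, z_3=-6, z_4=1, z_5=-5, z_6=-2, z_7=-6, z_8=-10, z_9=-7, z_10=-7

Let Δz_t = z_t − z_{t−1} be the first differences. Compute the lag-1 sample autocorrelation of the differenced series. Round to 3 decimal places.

-0.689

First differences Δz: 0, -5, 7, -6, 3, -4, -4, 3, 0
Mean of differences = -0.6667
Numerator Σ(Δz_t−Δz̄)(Δz_{t+1}−Δz̄) = -107.4444
Denominator Σ(Δz_t−Δz̄)² = 156.0000
r_1(Δz) = -107.4444 / 156.0000 = -0.689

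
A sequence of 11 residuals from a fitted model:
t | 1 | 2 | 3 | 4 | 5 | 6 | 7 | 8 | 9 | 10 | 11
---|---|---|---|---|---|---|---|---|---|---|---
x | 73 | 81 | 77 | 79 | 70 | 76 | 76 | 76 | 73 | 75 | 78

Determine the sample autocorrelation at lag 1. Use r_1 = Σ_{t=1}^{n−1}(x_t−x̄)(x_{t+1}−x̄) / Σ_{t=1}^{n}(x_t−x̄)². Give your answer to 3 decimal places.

Mean x̄ = (73 + 81 + 77 + 79 + 70 + 76 + 76 + 76 + 73 + 75 + 78)/11 = 75.8182
Numerator Σ_{t=1}^{10}(x_t−x̄)(x_{t+1}−x̄) = -24.2149
Denominator Σ(x_t−x̄)² = 93.6364
r_1 = -24.2149 / 93.6364 = -0.259

-0.259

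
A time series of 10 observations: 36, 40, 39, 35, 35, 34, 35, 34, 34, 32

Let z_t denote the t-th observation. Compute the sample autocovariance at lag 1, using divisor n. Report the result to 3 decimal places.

2.644

Mean z̄ = (36 + 40 + 39 + 35 + 35 + 34 + 35 + 34 + 34 + 32)/10 = 35.4000
Σ_{t=1}^{9}(z_t−z̄)(z_{t+1}−z̄) = 26.4400
γ_1 = 26.4400 / 10 = 2.644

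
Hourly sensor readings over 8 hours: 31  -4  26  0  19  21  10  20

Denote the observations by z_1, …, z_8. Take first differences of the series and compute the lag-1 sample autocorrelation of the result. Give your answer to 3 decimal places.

First differences Δz: -35, 30, -26, 19, 2, -11, 10
Mean of differences = -1.5714
Numerator Σ(Δz_t−Δz̄)(Δz_{t+1}−Δz̄) = -2398.4694
Denominator Σ(Δz_t−Δz̄)² = 3369.7143
r_1(Δz) = -2398.4694 / 3369.7143 = -0.712

-0.712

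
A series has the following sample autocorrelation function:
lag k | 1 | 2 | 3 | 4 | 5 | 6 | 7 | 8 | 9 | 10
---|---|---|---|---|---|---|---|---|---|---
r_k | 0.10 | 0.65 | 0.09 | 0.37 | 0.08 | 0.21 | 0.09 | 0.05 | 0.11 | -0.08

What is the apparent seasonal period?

The largest autocorrelation is r_2 = 0.65, with weaker echoes at lags 4 (0.37) and 6 (0.21); the remaining lags stay at or below 0.11.
The dominant spike at lag 2 indicates a seasonal period of 2.

2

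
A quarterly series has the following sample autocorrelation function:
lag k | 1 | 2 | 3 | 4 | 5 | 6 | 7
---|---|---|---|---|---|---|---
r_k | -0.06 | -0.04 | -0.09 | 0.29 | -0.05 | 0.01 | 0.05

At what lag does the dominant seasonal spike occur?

4

The largest autocorrelation is r_4 = 0.29; the remaining lags stay at or below 0.05.
The dominant spike at lag 4 indicates a seasonal period of 4.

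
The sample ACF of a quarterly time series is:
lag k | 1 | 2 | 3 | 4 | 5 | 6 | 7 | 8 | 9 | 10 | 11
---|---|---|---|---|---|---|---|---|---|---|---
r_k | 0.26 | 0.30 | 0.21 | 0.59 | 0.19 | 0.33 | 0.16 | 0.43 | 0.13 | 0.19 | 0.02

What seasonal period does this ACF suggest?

The largest autocorrelation is r_4 = 0.59, with a weaker echo at lag 8 (0.43); the remaining lags stay at or below 0.33.
The dominant spike at lag 4 indicates a seasonal period of 4.

4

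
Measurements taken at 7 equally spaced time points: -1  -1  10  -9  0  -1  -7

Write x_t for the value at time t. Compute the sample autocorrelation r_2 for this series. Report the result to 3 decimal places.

0.027

Mean x̄ = (-1 − 1 + 10 − 9 + 0 − 1 − 7)/7 = -1.2857
Deviations from mean: 0.2857, 0.2857, 11.2857, -7.7143, 1.2857, 0.2857, -5.7143
Numerator Σ_{t=1}^{5}(x_t−x̄)(x_{t+2}−x̄) = 5.9796
Denominator Σ(x_t−x̄)² = 221.4286
r_2 = 5.9796 / 221.4286 = 0.027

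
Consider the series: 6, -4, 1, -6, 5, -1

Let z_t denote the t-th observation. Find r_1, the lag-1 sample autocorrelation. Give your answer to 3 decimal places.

-0.595

Mean z̄ = (6 − 4 + 1 − 6 + 5 − 1)/6 = 0.1667
Deviations from mean: 5.8333, -4.1667, 0.8333, -6.1667, 4.8333, -1.1667
Numerator Σ_{t=1}^{5}(z_t−z̄)(z_{t+1}−z̄) = -68.3611
Denominator Σ(z_t−z̄)² = 114.8333
r_1 = -68.3611 / 114.8333 = -0.595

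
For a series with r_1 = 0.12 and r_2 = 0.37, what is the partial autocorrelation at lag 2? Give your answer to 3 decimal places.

φ_{22} = (r_2 − r_1²) / (1 − r_1²)
r_1² = (0.12)² = 0.0144
Numerator = 0.37 − 0.0144 = 0.3556; denominator = 1 − 0.0144 = 0.9856
φ_{22} = 0.3556 / 0.9856 = 0.361

0.361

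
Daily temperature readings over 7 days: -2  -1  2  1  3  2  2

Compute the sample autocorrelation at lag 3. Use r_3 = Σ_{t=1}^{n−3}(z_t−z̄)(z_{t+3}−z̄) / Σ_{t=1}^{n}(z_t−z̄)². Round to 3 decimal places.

Mean z̄ = (-2 − 1 + 2 + 1 + 3 + 2 + 2)/7 = 1.0000
Deviations from mean: -3.0000, -2.0000, 1.0000, 0.0000, 2.0000, 1.0000, 1.0000
Σ(z_t−z̄)(z_{t+3}−z̄) = (0.0000) + (-4.0000) + (1.0000) + (0.0000) = -3.0000
Denominator Σ(z_t−z̄)² = 20.0000
r_3 = -3.0000 / 20.0000 = -0.150

-0.150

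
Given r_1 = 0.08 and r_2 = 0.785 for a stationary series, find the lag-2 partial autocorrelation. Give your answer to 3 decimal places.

φ_{22} = (r_2 − r_1²) / (1 − r_1²)
r_1² = (0.08)² = 0.0064
Numerator = 0.785 − 0.0064 = 0.7786; denominator = 1 − 0.0064 = 0.9936
φ_{22} = 0.7786 / 0.9936 = 0.784

0.784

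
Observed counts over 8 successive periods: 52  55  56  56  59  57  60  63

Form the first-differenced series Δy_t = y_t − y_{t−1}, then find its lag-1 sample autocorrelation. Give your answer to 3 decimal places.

First differences Δy: 3, 1, 0, 3, -2, 3, 3
Mean of differences = 1.5714
Numerator Σ(Δy_t−Δȳ)(Δy_{t+1}−Δȳ) = -10.3265
Denominator Σ(Δy_t−Δȳ)² = 23.7143
r_1(Δy) = -10.3265 / 23.7143 = -0.435

-0.435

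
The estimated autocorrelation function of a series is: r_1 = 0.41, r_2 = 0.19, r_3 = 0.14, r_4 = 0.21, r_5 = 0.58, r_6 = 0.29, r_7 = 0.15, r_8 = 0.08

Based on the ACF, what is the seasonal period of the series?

The largest autocorrelation is r_5 = 0.58; the remaining lags stay at or below 0.41. The elevated value at lag 1 (0.41), dropping to 0.19 at lag 2, reflects decaying short-term dependence rather than seasonality.
The dominant spike at lag 5 indicates a seasonal period of 5.

5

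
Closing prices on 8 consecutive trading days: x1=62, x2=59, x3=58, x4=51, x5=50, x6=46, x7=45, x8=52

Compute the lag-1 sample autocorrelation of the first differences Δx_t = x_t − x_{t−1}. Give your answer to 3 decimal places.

-0.036

First differences Δx: -3, -1, -7, -1, -4, -1, 7
Mean of differences = -1.4286
Numerator Σ(Δx_t−Δx̄)(Δx_{t+1}−Δx̄) = -4.0408
Denominator Σ(Δx_t−Δx̄)² = 111.7143
r_1(Δx) = -4.0408 / 111.7143 = -0.036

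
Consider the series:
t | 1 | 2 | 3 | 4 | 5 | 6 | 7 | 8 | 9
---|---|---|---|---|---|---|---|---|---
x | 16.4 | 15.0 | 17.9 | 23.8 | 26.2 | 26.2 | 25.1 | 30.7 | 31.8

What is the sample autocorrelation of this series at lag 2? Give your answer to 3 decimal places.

0.204

Mean x̄ = (16.4 + 15.0 + 17.9 + 23.8 + 26.2 + 26.2 + 25.1 + 30.7 + 31.8)/9 = 23.6778
Numerator Σ_{t=1}^{7}(x_t−x̄)(x_{t+2}−x̄) = 59.5746
Denominator Σ(x_t−x̄)² = 291.6956
r_2 = 59.5746 / 291.6956 = 0.204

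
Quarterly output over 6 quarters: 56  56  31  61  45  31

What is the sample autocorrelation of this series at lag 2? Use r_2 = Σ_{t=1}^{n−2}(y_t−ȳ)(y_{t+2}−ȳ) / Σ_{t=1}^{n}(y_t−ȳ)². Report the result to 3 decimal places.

-0.241

Mean ȳ = (56 + 56 + 31 + 61 + 45 + 31)/6 = 46.6667
Numerator Σ_{t=1}^{4}(y_t−ȳ)(y_{t+2}−ȳ) = -210.8889
Denominator Σ(y_t−ȳ)² = 873.3333
r_2 = -210.8889 / 873.3333 = -0.241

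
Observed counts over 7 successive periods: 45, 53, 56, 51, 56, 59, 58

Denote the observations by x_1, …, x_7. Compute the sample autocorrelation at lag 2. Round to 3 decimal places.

Mean x̄ = (45 + 53 + 56 + 51 + 56 + 59 + 58)/7 = 54.0000
Numerator Σ_{t=1}^{5}(x_t−x̄)(x_{t+2}−x̄) = -18.0000
Denominator Σ(x_t−x̄)² = 140.0000
r_2 = -18.0000 / 140.0000 = -0.129

-0.129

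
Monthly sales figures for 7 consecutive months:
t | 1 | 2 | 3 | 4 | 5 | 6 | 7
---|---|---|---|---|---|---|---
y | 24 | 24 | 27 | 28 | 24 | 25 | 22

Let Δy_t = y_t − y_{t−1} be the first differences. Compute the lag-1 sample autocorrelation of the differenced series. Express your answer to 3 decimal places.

-0.220

First differences Δy: 0, 3, 1, -4, 1, -3
Mean of differences = -0.3333
Numerator Σ(Δy_t−Δȳ)(Δy_{t+1}−Δȳ) = -7.7778
Denominator Σ(Δy_t−Δȳ)² = 35.3333
r_1(Δy) = -7.7778 / 35.3333 = -0.220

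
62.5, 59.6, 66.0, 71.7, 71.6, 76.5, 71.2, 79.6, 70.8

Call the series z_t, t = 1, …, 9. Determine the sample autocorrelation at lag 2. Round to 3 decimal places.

Mean z̄ = (62.5 + 59.6 + 66.0 + 71.7 + 71.6 + 76.5 + 71.2 + 79.6 + 70.8)/9 = 69.9444
Σ(z_t−z̄)(z_{t+2}−z̄) = (29.3642) + (-18.1602) + (-6.5302) + (11.5086) + (2.0786) + (63.2975) + (1.0742) = 82.6327
Denominator Σ(z_t−z̄)² = 322.3222
r_2 = 82.6327 / 322.3222 = 0.256

0.256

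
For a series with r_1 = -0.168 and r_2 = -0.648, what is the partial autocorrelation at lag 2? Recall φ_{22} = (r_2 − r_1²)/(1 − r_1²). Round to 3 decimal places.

φ_{22} = (r_2 − r_1²) / (1 − r_1²)
r_1² = (-0.168)² = 0.028224
Numerator = -0.648 − 0.0282 = -0.6762; denominator = 1 − 0.0282 = 0.9718
φ_{22} = -0.6762 / 0.9718 = -0.696

-0.696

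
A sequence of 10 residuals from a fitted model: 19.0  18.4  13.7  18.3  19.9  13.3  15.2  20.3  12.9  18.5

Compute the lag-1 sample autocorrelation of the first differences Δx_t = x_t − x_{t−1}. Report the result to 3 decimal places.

First differences Δx: -0.6, -4.7, 4.6, 1.6, -6.6, 1.9, 5.1, -7.4, 5.6
Mean of differences = -0.0556
Numerator Σ(Δx_t−Δx̄)(Δx_{t+1}−Δx̄) = -104.3386
Denominator Σ(Δx_t−Δx̄)² = 205.4422
r_1(Δx) = -104.3386 / 205.4422 = -0.508

-0.508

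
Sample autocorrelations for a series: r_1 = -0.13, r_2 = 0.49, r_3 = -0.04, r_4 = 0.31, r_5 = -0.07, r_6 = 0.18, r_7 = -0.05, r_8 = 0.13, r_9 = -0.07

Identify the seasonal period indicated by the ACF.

2

The largest autocorrelation is r_2 = 0.49, with weaker echoes at lags 4 (0.31) and 6 (0.18); the remaining lags stay at or below 0.13.
The dominant spike at lag 2 indicates a seasonal period of 2.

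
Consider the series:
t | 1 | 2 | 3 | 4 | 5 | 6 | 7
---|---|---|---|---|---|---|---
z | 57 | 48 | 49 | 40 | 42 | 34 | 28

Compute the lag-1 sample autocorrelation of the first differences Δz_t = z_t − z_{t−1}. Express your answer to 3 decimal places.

-0.749

First differences Δz: -9, 1, -9, 2, -8, -6
Mean of differences = -4.8333
Numerator Σ(Δz_t−Δz̄)(Δz_{t+1}−Δz̄) = -95.0278
Denominator Σ(Δz_t−Δz̄)² = 126.8333
r_1(Δz) = -95.0278 / 126.8333 = -0.749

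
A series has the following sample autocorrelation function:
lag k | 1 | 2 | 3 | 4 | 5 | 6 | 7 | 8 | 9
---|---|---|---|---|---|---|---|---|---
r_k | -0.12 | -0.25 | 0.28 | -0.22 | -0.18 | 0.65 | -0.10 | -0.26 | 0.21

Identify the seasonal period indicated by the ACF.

6

The largest autocorrelation is r_6 = 0.65; the remaining lags stay at or below 0.28.
The dominant spike at lag 6 indicates a seasonal period of 6.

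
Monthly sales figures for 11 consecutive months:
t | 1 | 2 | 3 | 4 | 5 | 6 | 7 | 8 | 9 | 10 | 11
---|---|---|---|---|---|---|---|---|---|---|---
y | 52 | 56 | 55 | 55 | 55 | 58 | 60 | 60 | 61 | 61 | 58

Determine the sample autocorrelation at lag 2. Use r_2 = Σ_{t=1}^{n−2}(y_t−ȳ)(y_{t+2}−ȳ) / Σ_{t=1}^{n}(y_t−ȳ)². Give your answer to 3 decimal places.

0.417

Mean ȳ = (52 + 56 + 55 + 55 + 55 + 58 + 60 + 60 + 61 + 61 + 58)/11 = 57.3636
Numerator Σ_{t=1}^{9}(y_t−ȳ)(y_{t+2}−ȳ) = 36.9174
Denominator Σ(y_t−ȳ)² = 88.5455
r_2 = 36.9174 / 88.5455 = 0.417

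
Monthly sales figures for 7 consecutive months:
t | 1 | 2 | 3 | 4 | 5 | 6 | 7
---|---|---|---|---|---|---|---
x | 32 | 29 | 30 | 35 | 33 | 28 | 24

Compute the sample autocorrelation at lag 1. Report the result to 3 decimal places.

Mean x̄ = (32 + 29 + 30 + 35 + 33 + 28 + 24)/7 = 30.1429
Deviations from mean: 1.8571, -1.1429, -0.1429, 4.8571, 2.8571, -2.1429, -6.1429
Σ(x_t−x̄)(x_{t+1}−x̄) = (-2.1224) + (0.1633) + (-0.6939) + (13.8776) + (-6.1224) + (13.1633) = 18.2653
Denominator Σ(x_t−x̄)² = 78.8571
r_1 = 18.2653 / 78.8571 = 0.232

0.232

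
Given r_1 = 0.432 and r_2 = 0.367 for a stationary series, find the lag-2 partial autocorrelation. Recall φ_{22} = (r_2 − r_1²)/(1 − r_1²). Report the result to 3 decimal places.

0.222

φ_{22} = (r_2 − r_1²) / (1 − r_1²)
r_1² = (0.432)² = 0.186624
Numerator = 0.367 − 0.1866 = 0.1804; denominator = 1 − 0.1866 = 0.8134
φ_{22} = 0.1804 / 0.8134 = 0.222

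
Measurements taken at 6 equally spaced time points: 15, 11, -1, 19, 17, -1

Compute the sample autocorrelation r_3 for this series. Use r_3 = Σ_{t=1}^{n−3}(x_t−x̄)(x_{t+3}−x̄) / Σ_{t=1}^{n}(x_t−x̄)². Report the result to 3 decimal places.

0.435

Mean x̄ = (15 + 11 − 1 + 19 + 17 − 1)/6 = 10.0000
Deviations from mean: 5.0000, 1.0000, -11.0000, 9.0000, 7.0000, -11.0000
Numerator Σ_{t=1}^{3}(x_t−x̄)(x_{t+3}−x̄) = 173.0000
Denominator Σ(x_t−x̄)² = 398.0000
r_3 = 173.0000 / 398.0000 = 0.435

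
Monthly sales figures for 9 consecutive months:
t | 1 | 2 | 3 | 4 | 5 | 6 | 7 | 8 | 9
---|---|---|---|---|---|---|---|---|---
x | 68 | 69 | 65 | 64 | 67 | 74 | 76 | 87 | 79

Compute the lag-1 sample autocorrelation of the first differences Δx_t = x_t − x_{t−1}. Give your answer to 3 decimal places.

-0.243

First differences Δx: 1, -4, -1, 3, 7, 2, 11, -8
Mean of differences = 1.3750
Numerator Σ(Δx_t−Δx̄)(Δx_{t+1}−Δx̄) = -60.6406
Denominator Σ(Δx_t−Δx̄)² = 249.8750
r_1(Δx) = -60.6406 / 249.8750 = -0.243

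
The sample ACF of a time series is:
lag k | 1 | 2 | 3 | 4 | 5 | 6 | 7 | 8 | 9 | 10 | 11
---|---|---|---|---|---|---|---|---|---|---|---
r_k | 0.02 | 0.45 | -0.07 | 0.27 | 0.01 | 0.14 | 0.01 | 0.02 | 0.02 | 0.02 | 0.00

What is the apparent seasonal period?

2

The largest autocorrelation is r_2 = 0.45, with a weaker echo at lag 4 (0.27); the remaining lags stay at or below 0.14.
The dominant spike at lag 2 indicates a seasonal period of 2.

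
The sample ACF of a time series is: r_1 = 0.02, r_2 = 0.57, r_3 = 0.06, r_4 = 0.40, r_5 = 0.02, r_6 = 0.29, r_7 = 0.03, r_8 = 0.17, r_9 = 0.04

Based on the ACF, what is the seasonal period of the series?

2

The largest autocorrelation is r_2 = 0.57, with weaker echoes at lags 4 (0.40), 6 (0.29) and 8 (0.17); the remaining lags stay at or below 0.06.
The dominant spike at lag 2 indicates a seasonal period of 2.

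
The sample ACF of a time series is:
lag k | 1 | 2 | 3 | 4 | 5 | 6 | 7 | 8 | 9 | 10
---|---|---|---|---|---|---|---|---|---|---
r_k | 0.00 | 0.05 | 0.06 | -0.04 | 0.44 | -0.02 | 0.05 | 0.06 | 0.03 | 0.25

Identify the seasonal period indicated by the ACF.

5

The largest autocorrelation is r_5 = 0.44, with a weaker echo at lag 10 (0.25); the remaining lags stay at or below 0.06.
The dominant spike at lag 5 indicates a seasonal period of 5.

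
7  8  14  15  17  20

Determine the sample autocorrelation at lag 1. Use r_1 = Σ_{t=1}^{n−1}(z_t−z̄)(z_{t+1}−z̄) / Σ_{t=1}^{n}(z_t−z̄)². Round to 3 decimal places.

Mean z̄ = (7 + 8 + 14 + 15 + 17 + 20)/6 = 13.5000
Deviations from mean: -6.5000, -5.5000, 0.5000, 1.5000, 3.5000, 6.5000
Σ(z_t−z̄)(z_{t+1}−z̄) = (35.7500) + (-2.7500) + (0.7500) + (5.2500) + (22.7500) = 61.7500
Denominator Σ(z_t−z̄)² = 129.5000
r_1 = 61.7500 / 129.5000 = 0.477

0.477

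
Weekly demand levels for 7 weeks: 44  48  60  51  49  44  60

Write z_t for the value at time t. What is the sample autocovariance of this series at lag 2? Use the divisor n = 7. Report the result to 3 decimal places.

Mean z̄ = (44 + 48 + 60 + 51 + 49 + 44 + 60)/7 = 50.8571
Σ_{t=1}^{5}(z_t−z̄)(z_{t+2}−z̄) = -98.0408
γ_2 = -98.0408 / 7 = -14.006

-14.006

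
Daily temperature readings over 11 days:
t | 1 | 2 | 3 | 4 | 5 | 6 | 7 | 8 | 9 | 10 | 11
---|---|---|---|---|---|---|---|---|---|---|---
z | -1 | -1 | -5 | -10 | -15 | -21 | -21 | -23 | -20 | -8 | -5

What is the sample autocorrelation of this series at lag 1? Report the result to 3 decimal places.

Mean z̄ = (-1 − 1 − 5 − 10 − 15 − 21 − 21 − 23 − 20 − 8 − 5)/11 = -11.8182
Numerator Σ_{t=1}^{10}(z_t−z̄)(z_{t+1}−z̄) = 499.8760
Denominator Σ(z_t−z̄)² = 715.6364
r_1 = 499.8760 / 715.6364 = 0.699

0.699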